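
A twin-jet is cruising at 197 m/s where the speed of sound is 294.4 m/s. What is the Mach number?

M = v/a = 197 / 294.4 = 0.669

M = 0.669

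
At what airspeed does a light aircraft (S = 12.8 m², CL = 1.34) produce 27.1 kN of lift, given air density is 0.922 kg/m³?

L = ½ρv²S·CL ⇒ v = √(2L/(ρ·S·CL))
v = √(2 × 27100 / (0.922 × 12.8 × 1.34)) = √3427 = 58.5 m/s

v = 58.5 m/s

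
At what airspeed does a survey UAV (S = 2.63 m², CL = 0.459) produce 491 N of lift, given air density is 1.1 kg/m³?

v = 27.2 m/s

L = ½ρv²S·CL ⇒ v = √(2L/(ρ·S·CL))
v = √(2 × 491 / (1.1 × 2.63 × 0.459)) = √739.5 = 27.2 m/s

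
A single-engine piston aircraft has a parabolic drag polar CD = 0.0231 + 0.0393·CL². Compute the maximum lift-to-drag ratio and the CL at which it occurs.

For CD = CD0 + K·CL², (L/D)max occurs at CL* = √(CD0/K) and equals 1/(2√(K·CD0)).
(L/D)max = 1/(2√(0.0393 × 0.0231)) = 1/(2 × 0.03013) = 16.6
CL* = √(0.0231/0.0393) = 0.767

(L/D)max = 16.6, at CL = 0.767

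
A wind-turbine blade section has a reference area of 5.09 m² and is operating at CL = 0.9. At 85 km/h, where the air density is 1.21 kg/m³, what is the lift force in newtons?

L = 1550 N

Convert speed: v = 85 km/h ÷ 3.6 = 23.61 m/s.
L = ½ρv²S·CL = ½ × 1.21 × 23.61² × 5.09 × 0.9 = 1550 N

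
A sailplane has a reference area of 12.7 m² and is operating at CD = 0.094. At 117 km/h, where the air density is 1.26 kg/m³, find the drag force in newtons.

Convert speed: v = 117 km/h ÷ 3.6 = 32.5 m/s.
D = ½ρv²S·CD = ½ × 1.26 × 32.5² × 12.7 × 0.094 = 794 N

D = 794 N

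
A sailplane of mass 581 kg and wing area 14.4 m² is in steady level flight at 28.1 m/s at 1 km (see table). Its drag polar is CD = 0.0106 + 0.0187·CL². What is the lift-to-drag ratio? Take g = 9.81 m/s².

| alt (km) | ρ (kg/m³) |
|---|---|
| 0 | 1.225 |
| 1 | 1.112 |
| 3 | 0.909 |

L/D = 34.9

At 1 km, from the table: ρ = 1.112 kg/m³.
Weight W = mg = 581 × 9.81 = 5699.6 N; in level flight L = W.
Dynamic pressure q = 0.5 × 1.112 × 28.1² = 439 Pa.
Required CL = L/(qS) = 5699.6/(439·14.4) = 0.9016.
CD = 0.0106 + 0.0187 × 0.9016² = 0.0258.
L/D = CL/CD = 0.9016 / 0.0258 = 34.9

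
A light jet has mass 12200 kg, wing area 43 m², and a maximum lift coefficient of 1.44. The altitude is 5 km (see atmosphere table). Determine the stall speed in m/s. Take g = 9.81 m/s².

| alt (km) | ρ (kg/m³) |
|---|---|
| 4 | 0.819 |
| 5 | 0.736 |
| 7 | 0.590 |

V_stall = 72.5 m/s

At 5 km, from the table: ρ = 0.736 kg/m³.
At stall, lift equals weight: L = W = m·g = 12200 × 9.81 = 1.197×10^5 N.
From L = ½ρV²S·CL,max = W: V_stall = √(2W/(ρSCL,max)) = √(2·1.197×10^5/(0.736·43·1.44))
V_stall = √5252 = 72.5 m/s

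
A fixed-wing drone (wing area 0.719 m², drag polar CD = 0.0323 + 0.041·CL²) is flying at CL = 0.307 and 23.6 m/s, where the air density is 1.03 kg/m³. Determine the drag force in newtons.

D = 7.46 N

CD = 0.0323 + 0.041 × 0.307² = 0.03616
D = ½ρv²S·CD = ½ × 1.03 × 23.6² × 0.719 × 0.03616 = 7.46 N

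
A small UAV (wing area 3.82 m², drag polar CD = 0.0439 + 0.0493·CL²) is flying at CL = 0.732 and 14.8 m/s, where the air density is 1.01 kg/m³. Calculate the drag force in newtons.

D = 29.7 N

CD = 0.0439 + 0.0493 × 0.732² = 0.07032
D = ½ρv²S·CD = ½ × 1.01 × 14.8² × 3.82 × 0.07032 = 29.7 N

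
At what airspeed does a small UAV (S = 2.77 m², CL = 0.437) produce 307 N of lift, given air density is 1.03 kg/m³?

v = 22.2 m/s

L = ½ρv²S·CL ⇒ v = √(2L/(ρ·S·CL))
v = √(2 × 307 / (1.03 × 2.77 × 0.437)) = √492.5 = 22.2 m/s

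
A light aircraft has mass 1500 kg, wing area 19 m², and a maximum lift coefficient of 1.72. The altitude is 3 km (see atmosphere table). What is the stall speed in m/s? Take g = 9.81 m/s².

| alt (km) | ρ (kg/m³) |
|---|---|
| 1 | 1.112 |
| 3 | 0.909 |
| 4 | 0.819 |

At 3 km, from the table: ρ = 0.909 kg/m³.
Weight W = mg = 1500 × 9.81 = 14720 N.
From L = ½ρV²S·CL,max = W: V_stall = √(2W/(ρSCL,max)) = √(2·14720/(0.909·19·1.72))
V_stall = √990.7 = 31.5 m/s

V_stall = 31.5 m/s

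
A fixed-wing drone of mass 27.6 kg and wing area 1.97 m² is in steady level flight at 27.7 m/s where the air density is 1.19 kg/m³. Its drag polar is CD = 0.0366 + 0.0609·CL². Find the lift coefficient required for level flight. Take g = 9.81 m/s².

In steady level flight, lift balances weight: W = mg = 27.6 × 9.81 = 270.76 N.
Dynamic pressure q = 0.5 × 1.19 × 27.7² = 456.5 Pa.
CL = W/(q·S) = 270.76 / (456.5 × 1.97) = 0.301.

CL = 0.301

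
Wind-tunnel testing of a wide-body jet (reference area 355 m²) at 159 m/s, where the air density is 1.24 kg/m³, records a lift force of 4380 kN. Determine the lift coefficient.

From L = ½ρv²S·CL, rearranging gives CL = 2L/(ρv²S).
CL = 2 × 4.38×10^6 / (1.24 × 159² × 355) = 0.787

CL = 0.787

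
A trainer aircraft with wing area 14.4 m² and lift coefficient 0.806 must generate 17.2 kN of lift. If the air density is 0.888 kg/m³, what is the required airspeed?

L = ½ρv²S·CL ⇒ v = √(2L/(ρ·S·CL))
v = √(2 × 17200 / (0.888 × 14.4 × 0.806)) = √3338 = 57.8 m/s

v = 57.8 m/s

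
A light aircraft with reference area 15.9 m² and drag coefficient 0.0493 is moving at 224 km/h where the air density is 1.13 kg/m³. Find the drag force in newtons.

Convert speed: v = 224 km/h ÷ 3.6 = 62.22 m/s.
Dynamic pressure q = ½ρv² = ½ × 1.13 × 62.22² = 2187 Pa.
D = q·S·CD = 2187 × 15.9 × 0.0493 = 1710 N

D = 1710 N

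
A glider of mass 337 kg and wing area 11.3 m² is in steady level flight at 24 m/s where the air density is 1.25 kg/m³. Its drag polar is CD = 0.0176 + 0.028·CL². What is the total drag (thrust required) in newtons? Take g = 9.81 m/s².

D = 147 N

Level flight ⇒ L = W = m·g = 337 × 9.81 = 3306 N.
Dynamic pressure q = 0.5 × 1.25 × 24² = 360 Pa.
Required CL = L/(qS) = 3306/(360·11.3) = 0.8127.
CD = 0.0176 + 0.028 × 0.8127² = 0.03609.
D = q·S·CD = 360 × 11.3 × 0.03609 = 146.8 N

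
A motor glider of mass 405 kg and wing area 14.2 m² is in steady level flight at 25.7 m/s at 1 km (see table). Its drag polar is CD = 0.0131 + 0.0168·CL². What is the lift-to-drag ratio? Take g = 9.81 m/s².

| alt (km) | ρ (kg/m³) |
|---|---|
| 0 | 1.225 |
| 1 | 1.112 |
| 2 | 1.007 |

At 1 km, from the table: ρ = 1.112 kg/m³.
Weight W = mg = 405 × 9.81 = 3973.1 N; in level flight L = W.
q = ½ρv² = ½ × 1.112 × 25.7² = 367.2 Pa.
CL = 2W/(ρv²S) = 2×3973.1/(1.112×25.7²×14.2) = 0.7619.
CD = 0.0131 + 0.0168 × 0.7619² = 0.02285.
L/D = CL/CD = 0.7619 / 0.02285 = 33.3

L/D = 33.3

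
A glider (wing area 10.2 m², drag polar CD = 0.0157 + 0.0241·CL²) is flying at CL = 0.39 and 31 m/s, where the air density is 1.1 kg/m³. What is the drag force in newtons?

D = 104 N

CD = 0.0157 + 0.0241 × 0.39² = 0.01937
D = ½ρv²S·CD = ½ × 1.1 × 31² × 10.2 × 0.01937 = 104 N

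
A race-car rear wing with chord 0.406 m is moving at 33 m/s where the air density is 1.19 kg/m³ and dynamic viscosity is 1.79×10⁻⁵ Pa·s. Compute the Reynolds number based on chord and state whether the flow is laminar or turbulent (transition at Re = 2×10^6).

Re = 8.91×10^5 (laminar)

Re = ρ·v·c/μ = 1.19 × 33 × 0.406 / (1.79×10⁻⁵) = 8.91×10^5
Since 8.91×10^5 < 2×10^6, the flow is laminar.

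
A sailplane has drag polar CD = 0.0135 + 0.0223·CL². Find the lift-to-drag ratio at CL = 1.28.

L/D = 25.6

CD = 0.0135 + 0.0223 × 1.28² = 0.05004
L/D = CL/CD = 1.28 / 0.05004 = 25.6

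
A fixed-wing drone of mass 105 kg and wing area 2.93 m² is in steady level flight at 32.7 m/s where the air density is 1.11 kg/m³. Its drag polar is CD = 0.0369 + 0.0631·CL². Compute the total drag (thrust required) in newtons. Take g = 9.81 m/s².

D = 103 N

Weight W = mg = 105 × 9.81 = 1030 N; in level flight L = W.
Dynamic pressure q = 0.5 × 1.11 × 32.7² = 593.5 Pa.
CL = W/(q·S) = 1030 / (593.5 × 2.93) = 0.5924.
CD = 0.0369 + 0.0631 × 0.5924² = 0.05904.
D = q·S·CD = 593.5 × 2.93 × 0.05904 = 102.7 N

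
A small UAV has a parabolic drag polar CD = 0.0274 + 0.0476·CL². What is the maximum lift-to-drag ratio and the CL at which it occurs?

For CD = CD0 + K·CL², (L/D)max occurs at CL* = √(CD0/K) and equals 1/(2√(K·CD0)).
(L/D)max = 1/(2√(0.0476 × 0.0274)) = 1/(2 × 0.03611) = 13.8
CL* = √(0.0274/0.0476) = 0.759

(L/D)max = 13.8, at CL = 0.759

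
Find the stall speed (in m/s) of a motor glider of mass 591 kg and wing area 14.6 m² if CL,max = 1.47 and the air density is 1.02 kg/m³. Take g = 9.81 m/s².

V_stall = 23 m/s

At stall, lift equals weight: L = W = m·g = 591 × 9.81 = 5798 N.
V_stall = √(2W/(ρ·S·CL,max)) = √(2 × 5798 / (1.02 × 14.6 × 1.47))
V_stall = √529.7 = 23 m/s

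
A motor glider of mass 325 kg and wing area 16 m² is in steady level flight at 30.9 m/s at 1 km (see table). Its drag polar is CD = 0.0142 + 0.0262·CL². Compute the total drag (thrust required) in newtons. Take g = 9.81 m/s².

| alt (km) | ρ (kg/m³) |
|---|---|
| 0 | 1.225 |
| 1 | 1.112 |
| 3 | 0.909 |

D = 152 N

At 1 km, from the table: ρ = 1.112 kg/m³.
Weight W = mg = 325 × 9.81 = 3188.2 N; in level flight L = W.
Dynamic pressure q = 0.5 × 1.112 × 30.9² = 530.9 Pa.
Required CL = L/(qS) = 3188.2/(530.9·16) = 0.3754.
CD = 0.0142 + 0.0262 × 0.3754² = 0.01789.
D = q·S·CD = 530.9 × 16 × 0.01789 = 152 N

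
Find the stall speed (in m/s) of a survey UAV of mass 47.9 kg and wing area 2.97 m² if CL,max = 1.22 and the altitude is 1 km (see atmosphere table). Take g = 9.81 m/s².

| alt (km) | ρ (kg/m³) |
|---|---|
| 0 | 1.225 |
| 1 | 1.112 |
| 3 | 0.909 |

At 1 km, from the table: ρ = 1.112 kg/m³.
Weight W = mg = 47.9 × 9.81 = 469.9 N.
From L = ½ρV²S·CL,max = W: V_stall = √(2W/(ρSCL,max)) = √(2·469.9/(1.112·2.97·1.22))
V_stall = √233.2 = 15.3 m/s

V_stall = 15.3 m/s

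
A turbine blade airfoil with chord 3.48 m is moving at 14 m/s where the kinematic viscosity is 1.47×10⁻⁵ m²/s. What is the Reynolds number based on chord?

Re = 3.31×10^6

Re = v·c/ν = 14 × 3.48 / (1.47×10⁻⁵) = 3.31×10^6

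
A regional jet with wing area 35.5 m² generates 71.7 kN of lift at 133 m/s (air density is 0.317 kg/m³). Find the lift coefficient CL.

CL = 0.72

From L = ½ρv²S·CL, rearranging gives CL = 2L/(ρv²S).
CL = 2 × 71700 / (0.317 × 133² × 35.5) = 0.72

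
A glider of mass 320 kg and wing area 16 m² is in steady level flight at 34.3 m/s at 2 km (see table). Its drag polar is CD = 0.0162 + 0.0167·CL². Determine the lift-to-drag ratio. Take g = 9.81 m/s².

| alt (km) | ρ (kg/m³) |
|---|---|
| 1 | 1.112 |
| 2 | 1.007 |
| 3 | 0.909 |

At 2 km, from the table: ρ = 1.007 kg/m³.
Weight W = mg = 320 × 9.81 = 3139.2 N; in level flight L = W.
q = ½ρv² = ½ × 1.007 × 34.3² = 592.4 Pa.
Required CL = L/(qS) = 3139.2/(592.4·16) = 0.3312.
CD = 0.0162 + 0.0167 × 0.3312² = 0.01803.
L/D = CL/CD = 0.3312 / 0.01803 = 18.4

L/D = 18.4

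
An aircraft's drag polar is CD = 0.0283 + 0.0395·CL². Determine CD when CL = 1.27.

CD = 0.0283 + 0.0395 × 1.27² = 0.0283 + 0.06371 = 0.092

CD = 0.092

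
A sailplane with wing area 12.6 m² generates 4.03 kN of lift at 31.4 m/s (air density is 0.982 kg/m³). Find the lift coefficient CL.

CL = 0.661

From L = ½ρv²S·CL, rearranging gives CL = 2L/(ρv²S).
CL = 2 × 4030 / (0.982 × 31.4² × 12.6) = 0.661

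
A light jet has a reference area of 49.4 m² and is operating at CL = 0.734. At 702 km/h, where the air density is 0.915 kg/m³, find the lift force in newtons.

Convert speed: v = 702 km/h ÷ 3.6 = 195 m/s.
L = ½ρv²S·CL = ½ × 0.915 × 195² × 49.4 × 0.734 = 6.31×10^5 N ≈ 631 kN

L = 6.31×10^5 N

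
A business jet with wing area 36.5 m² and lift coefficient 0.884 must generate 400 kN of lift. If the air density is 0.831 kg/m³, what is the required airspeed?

L = ½ρv²S·CL ⇒ v = √(2L/(ρ·S·CL))
v = √(2 × 4×10^5 / (0.831 × 36.5 × 0.884)) = √29840 = 173 m/s

v = 173 m/s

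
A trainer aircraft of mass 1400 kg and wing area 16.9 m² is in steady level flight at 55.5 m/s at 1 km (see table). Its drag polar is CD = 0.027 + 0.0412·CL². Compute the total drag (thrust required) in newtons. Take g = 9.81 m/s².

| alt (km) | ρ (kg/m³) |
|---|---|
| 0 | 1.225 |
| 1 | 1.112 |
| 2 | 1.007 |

D = 1050 N

At 1 km, from the table: ρ = 1.112 kg/m³.
In steady level flight, lift balances weight: W = mg = 1400 × 9.81 = 13734 N.
q = ½ρv² = ½ × 1.112 × 55.5² = 1713 Pa.
CL = 2W/(ρv²S) = 2×13734/(1.112×55.5²×16.9) = 0.4745.
CD = 0.027 + 0.0412 × 0.4745² = 0.03628.
D = q·S·CD = 1713 × 16.9 × 0.03628 = 1050 N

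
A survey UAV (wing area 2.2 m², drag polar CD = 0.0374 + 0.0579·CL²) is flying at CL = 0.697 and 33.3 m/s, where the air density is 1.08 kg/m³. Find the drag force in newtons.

D = 86.3 N

CD = 0.0374 + 0.0579 × 0.697² = 0.06553
D = ½ρv²S·CD = ½ × 1.08 × 33.3² × 2.2 × 0.06553 = 86.3 N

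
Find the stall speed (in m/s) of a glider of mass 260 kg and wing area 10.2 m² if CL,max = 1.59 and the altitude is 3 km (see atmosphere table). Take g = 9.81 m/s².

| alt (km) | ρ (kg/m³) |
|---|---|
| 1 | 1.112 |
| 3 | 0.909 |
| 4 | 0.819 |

At 3 km, from the table: ρ = 0.909 kg/m³.
Stall occurs when L = W at CL,max. W = mg = 260 × 9.81 = 2551 N.
From L = ½ρV²S·CL,max = W: V_stall = √(2W/(ρSCL,max)) = √(2·2551/(0.909·10.2·1.59))
V_stall = √346 = 18.6 m/s

V_stall = 18.6 m/s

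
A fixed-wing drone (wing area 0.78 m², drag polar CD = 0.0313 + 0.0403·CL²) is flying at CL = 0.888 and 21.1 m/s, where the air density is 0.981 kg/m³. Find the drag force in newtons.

CD = 0.0313 + 0.0403 × 0.888² = 0.06308
D = ½ρv²S·CD = ½ × 0.981 × 21.1² × 0.78 × 0.06308 = 10.7 N

D = 10.7 N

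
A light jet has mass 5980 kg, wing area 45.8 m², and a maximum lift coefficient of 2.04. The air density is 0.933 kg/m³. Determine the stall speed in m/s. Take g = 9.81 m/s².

V_stall = 36.7 m/s

Stall occurs when L = W at CL,max. W = mg = 5980 × 9.81 = 58660 N.
From L = ½ρV²S·CL,max = W: V_stall = √(2W/(ρSCL,max)) = √(2·58660/(0.933·45.8·2.04))
V_stall = √1346 = 36.7 m/s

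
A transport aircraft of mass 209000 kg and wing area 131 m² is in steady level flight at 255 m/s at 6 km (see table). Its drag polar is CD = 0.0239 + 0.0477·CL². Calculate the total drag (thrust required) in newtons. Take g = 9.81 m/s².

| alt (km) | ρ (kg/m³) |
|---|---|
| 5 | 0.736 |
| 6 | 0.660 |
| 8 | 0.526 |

D = 1.39×10^5 N

At 6 km, from the table: ρ = 0.660 kg/m³.
In steady level flight, lift balances weight: W = mg = 209000 × 9.81 = 2.0503×10^6 N.
Dynamic pressure q = 0.5 × 0.66 × 255² = 21460 Pa.
CL = 2W/(ρv²S) = 2×2.0503×10^6/(0.66×255²×131) = 0.7294.
CD = 0.0239 + 0.0477 × 0.7294² = 0.04928.
D = q·S·CD = 21460 × 131 × 0.04928 = 1.385×10^5 N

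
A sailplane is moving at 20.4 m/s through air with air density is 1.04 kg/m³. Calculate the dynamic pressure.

q = 216 Pa

q = ½ρv² = ½ × 1.04 × 20.4² = 216 Pa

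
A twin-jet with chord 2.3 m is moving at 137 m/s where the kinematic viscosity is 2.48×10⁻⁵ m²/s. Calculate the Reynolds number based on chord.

Re = v·c/ν = 137 × 2.3 / (2.48×10⁻⁵) = 1.27×10^7

Re = 1.27×10^7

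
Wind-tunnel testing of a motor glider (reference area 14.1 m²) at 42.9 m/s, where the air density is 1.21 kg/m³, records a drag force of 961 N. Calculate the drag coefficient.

From D = ½ρv²S·CD, rearranging gives CD = 2D/(ρv²S).
CD = 2 × 961 / (1.21 × 42.9² × 14.1) = 0.0612

CD = 0.0612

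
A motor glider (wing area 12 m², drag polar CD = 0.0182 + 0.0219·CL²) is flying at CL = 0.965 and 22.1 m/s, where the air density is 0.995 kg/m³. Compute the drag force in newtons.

CD = 0.0182 + 0.0219 × 0.965² = 0.03859
D = ½ρv²S·CD = ½ × 0.995 × 22.1² × 12 × 0.03859 = 113 N

D = 113 N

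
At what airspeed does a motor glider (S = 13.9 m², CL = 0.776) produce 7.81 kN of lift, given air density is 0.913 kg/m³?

L = ½ρv²S·CL ⇒ v = √(2L/(ρ·S·CL))
v = √(2 × 7810 / (0.913 × 13.9 × 0.776)) = √1586 = 39.8 m/s

v = 39.8 m/s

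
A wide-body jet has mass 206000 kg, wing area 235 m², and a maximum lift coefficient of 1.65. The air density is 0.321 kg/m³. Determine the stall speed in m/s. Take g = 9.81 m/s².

Weight W = mg = 206000 × 9.81 = 2.021×10^6 N.
V_stall = √(2W/(ρ·S·CL,max)) = √(2 × 2.021×10^6 / (0.321 × 235 × 1.65))
V_stall = √32470 = 180 m/s

V_stall = 180 m/s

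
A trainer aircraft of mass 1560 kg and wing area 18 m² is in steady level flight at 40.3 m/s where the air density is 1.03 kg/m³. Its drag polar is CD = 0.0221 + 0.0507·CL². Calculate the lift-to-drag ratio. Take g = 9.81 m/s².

L/D = 13.6

Level flight ⇒ L = W = m·g = 1560 × 9.81 = 15304 N.
q = ½ρv² = ½ × 1.03 × 40.3² = 836.4 Pa.
CL = W/(q·S) = 15304 / (836.4 × 18) = 1.016.
CD = 0.0221 + 0.0507 × 1.016² = 0.07449.
L/D = CL/CD = 1.016 / 0.07449 = 13.6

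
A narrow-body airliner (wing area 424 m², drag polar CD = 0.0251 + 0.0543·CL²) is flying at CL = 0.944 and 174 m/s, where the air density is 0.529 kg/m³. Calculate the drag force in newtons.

D = 2.5×10^5 N

CD = 0.0251 + 0.0543 × 0.944² = 0.07349
D = ½ρv²S·CD = ½ × 0.529 × 174² × 424 × 0.07349 = 2.5×10^5 N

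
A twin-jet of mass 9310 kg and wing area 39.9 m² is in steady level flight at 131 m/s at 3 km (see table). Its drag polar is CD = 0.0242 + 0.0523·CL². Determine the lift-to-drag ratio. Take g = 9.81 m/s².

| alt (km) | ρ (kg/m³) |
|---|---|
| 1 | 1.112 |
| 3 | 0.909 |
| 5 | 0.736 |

L/D = 10.2

At 3 km, from the table: ρ = 0.909 kg/m³.
Level flight ⇒ L = W = m·g = 9310 × 9.81 = 91331 N.
Dynamic pressure q = 0.5 × 0.909 × 131² = 7800 Pa.
Required CL = L/(qS) = 91331/(7800·39.9) = 0.2935.
CD = 0.0242 + 0.0523 × 0.2935² = 0.0287.
L/D = CL/CD = 0.2935 / 0.0287 = 10.2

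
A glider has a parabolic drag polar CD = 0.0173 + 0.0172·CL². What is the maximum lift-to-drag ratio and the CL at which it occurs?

For CD = CD0 + K·CL², (L/D)max occurs at CL* = √(CD0/K) and equals 1/(2√(K·CD0)).
(L/D)max = 1/(2√(0.0172 × 0.0173)) = 1/(2 × 0.01725) = 29
CL* = √(0.0173/0.0172) = 1

(L/D)max = 29, at CL = 1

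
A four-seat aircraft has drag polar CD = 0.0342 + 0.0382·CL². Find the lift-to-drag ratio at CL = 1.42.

L/D = 12.8

CD = 0.0342 + 0.0382 × 1.42² = 0.1112
L/D = CL/CD = 1.42 / 0.1112 = 12.8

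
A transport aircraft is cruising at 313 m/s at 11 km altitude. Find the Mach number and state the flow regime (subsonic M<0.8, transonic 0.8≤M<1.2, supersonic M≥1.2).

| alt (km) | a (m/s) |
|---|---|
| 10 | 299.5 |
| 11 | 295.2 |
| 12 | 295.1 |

At 11 km, from the table: a = 295.2 m/s.
M = v/a = 313 / 295.2 = 1.06
M = 1.06 → transonic.

M = 1.06 (transonic)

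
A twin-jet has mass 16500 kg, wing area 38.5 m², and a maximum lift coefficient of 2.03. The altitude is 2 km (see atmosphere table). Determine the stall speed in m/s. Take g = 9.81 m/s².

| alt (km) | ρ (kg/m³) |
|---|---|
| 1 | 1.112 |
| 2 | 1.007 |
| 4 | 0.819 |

V_stall = 64.1 m/s

At 2 km, from the table: ρ = 1.007 kg/m³.
Weight W = mg = 16500 × 9.81 = 1.619×10^5 N.
From L = ½ρV²S·CL,max = W: V_stall = √(2W/(ρSCL,max)) = √(2·1.619×10^5/(1.007·38.5·2.03))
V_stall = √4113 = 64.1 m/s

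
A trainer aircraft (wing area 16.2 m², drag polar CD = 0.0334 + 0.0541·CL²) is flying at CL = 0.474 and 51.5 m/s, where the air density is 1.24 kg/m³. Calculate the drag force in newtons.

D = 1210 N

CD = 0.0334 + 0.0541 × 0.474² = 0.04555
D = ½ρv²S·CD = ½ × 1.24 × 51.5² × 16.2 × 0.04555 = 1210 N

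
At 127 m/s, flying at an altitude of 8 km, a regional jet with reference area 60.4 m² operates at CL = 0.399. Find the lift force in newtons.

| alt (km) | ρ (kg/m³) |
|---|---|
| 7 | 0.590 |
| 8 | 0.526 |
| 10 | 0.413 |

L = 1.02×10^5 N

At 8 km, from the table: ρ = 0.526 kg/m³.
L = ½ρv²S·CL = ½ × 0.526 × 127² × 60.4 × 0.399 = 1.02×10^5 N ≈ 102 kN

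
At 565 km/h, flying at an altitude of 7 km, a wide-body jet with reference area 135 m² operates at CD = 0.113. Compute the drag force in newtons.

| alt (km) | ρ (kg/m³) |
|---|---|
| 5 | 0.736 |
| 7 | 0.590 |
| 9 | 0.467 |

D = 1.11×10^5 N

At 7 km, from the table: ρ = 0.590 kg/m³.
Convert speed: v = 565 km/h ÷ 3.6 = 156.9 m/s.
D = ½ρv²S·CD = ½ × 0.59 × 156.9² × 135 × 0.113 = 1.11×10^5 N ≈ 111 kN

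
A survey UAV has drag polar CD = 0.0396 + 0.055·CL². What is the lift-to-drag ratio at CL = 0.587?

L/D = 10

CD = 0.0396 + 0.055 × 0.587² = 0.05855
L/D = CL/CD = 0.587 / 0.05855 = 10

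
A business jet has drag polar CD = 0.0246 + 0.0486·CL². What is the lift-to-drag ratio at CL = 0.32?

CD = 0.0246 + 0.0486 × 0.32² = 0.02958
L/D = CL/CD = 0.32 / 0.02958 = 10.8

L/D = 10.8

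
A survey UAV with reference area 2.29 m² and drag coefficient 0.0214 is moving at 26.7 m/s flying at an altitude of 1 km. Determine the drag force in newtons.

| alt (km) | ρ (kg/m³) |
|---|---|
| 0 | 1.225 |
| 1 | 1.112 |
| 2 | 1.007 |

D = 19.4 N

At 1 km, from the table: ρ = 1.112 kg/m³.
D = ½ρv²S·CD = ½ × 1.112 × 26.7² × 2.29 × 0.0214 = 19.4 N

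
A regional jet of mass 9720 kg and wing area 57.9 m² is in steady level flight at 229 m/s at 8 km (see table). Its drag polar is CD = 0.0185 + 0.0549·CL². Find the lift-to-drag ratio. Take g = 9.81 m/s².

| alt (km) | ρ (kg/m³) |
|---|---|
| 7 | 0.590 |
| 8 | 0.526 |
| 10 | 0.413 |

L/D = 6.19

At 8 km, from the table: ρ = 0.526 kg/m³.
Level flight ⇒ L = W = m·g = 9720 × 9.81 = 95353 N.
q = ½ρv² = ½ × 0.526 × 229² = 13790 Pa.
Required CL = L/(qS) = 95353/(13790·57.9) = 0.1194.
CD = 0.0185 + 0.0549 × 0.1194² = 0.01928.
L/D = CL/CD = 0.1194 / 0.01928 = 6.19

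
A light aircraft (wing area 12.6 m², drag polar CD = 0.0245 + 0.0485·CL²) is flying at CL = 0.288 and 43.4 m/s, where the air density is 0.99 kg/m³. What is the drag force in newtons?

D = 335 N

CD = 0.0245 + 0.0485 × 0.288² = 0.02852
D = ½ρv²S·CD = ½ × 0.99 × 43.4² × 12.6 × 0.02852 = 335 N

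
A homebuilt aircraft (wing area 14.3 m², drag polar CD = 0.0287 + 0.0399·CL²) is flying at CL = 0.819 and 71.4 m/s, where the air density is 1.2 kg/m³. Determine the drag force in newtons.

CD = 0.0287 + 0.0399 × 0.819² = 0.05546
D = ½ρv²S·CD = ½ × 1.2 × 71.4² × 14.3 × 0.05546 = 2430 N

D = 2430 N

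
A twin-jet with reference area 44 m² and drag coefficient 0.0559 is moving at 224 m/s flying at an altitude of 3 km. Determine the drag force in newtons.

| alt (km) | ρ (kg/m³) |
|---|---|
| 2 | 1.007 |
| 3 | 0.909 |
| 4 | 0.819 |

At 3 km, from the table: ρ = 0.909 kg/m³.
Dynamic pressure q = ½ρv² = ½ × 0.909 × 224² = 22800 Pa.
D = q·S·CD = 22800 × 44 × 0.0559 = 56100 N ≈ 56.1 kN

D = 56100 N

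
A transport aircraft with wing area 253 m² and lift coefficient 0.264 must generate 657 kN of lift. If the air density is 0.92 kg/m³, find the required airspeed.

L = ½ρv²S·CL ⇒ v = √(2L/(ρ·S·CL))
v = √(2 × 6.57×10^5 / (0.92 × 253 × 0.264)) = √21380 = 146 m/s

v = 146 m/s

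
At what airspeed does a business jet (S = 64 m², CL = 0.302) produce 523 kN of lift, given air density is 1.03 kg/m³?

v = 229 m/s

L = ½ρv²S·CL ⇒ v = √(2L/(ρ·S·CL))
v = √(2 × 5.23×10^5 / (1.03 × 64 × 0.302)) = √52540 = 229 m/s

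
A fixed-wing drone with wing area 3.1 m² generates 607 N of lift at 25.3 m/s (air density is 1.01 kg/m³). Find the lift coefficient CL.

From L = ½ρv²S·CL, rearranging gives CL = 2L/(ρv²S).
CL = 2 × 607 / (1.01 × 25.3² × 3.1) = 0.606

CL = 0.606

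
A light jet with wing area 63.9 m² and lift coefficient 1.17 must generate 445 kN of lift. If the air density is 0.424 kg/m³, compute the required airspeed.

v = 168 m/s

L = ½ρv²S·CL ⇒ v = √(2L/(ρ·S·CL))
v = √(2 × 4.45×10^5 / (0.424 × 63.9 × 1.17)) = √28080 = 168 m/s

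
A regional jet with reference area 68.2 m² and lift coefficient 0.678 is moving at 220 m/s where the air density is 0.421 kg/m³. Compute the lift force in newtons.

Dynamic pressure q = ½ρv² = ½ × 0.421 × 220² = 10190 Pa.
L = q·S·CL = 10190 × 68.2 × 0.678 = 4.71×10^5 N ≈ 471 kN

L = 4.71×10^5 N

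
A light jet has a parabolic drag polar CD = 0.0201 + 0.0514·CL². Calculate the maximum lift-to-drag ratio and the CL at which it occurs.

(L/D)max = 15.6, at CL = 0.625

For CD = CD0 + K·CL², (L/D)max occurs at CL* = √(CD0/K) and equals 1/(2√(K·CD0)).
(L/D)max = 1/(2√(0.0514 × 0.0201)) = 1/(2 × 0.03214) = 15.6
CL* = √(0.0201/0.0514) = 0.625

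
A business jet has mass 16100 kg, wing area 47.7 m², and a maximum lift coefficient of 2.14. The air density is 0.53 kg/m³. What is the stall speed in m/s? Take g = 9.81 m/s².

At stall, lift equals weight: L = W = m·g = 16100 × 9.81 = 1.579×10^5 N.
From L = ½ρV²S·CL,max = W: V_stall = √(2W/(ρSCL,max)) = √(2·1.579×10^5/(0.53·47.7·2.14))
V_stall = √5839 = 76.4 m/s

V_stall = 76.4 m/s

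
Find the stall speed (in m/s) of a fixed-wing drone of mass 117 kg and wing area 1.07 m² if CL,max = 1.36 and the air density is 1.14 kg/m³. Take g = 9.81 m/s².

V_stall = 37.2 m/s

Stall occurs when L = W at CL,max. W = mg = 117 × 9.81 = 1148 N.
V_stall = √(2W/(ρ·S·CL,max)) = √(2 × 1148 / (1.14 × 1.07 × 1.36))
V_stall = √1384 = 37.2 m/s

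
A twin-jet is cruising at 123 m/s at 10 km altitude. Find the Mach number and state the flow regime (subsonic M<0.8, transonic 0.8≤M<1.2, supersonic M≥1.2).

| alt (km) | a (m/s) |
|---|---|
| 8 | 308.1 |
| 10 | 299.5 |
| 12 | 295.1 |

At 10 km, from the table: a = 299.5 m/s.
M = v/a = 123 / 299.5 = 0.411
M = 0.411 → subsonic.

M = 0.411 (subsonic)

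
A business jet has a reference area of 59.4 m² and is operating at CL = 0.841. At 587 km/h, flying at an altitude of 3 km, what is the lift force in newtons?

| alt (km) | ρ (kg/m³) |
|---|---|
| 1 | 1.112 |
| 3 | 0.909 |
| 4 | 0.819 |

L = 6.04×10^5 N

At 3 km, from the table: ρ = 0.909 kg/m³.
Convert speed: v = 587 km/h ÷ 3.6 = 163.1 m/s.
Dynamic pressure q = ½ρv² = ½ × 0.909 × 163.1² = 12080 Pa.
L = q·S·CL = 12080 × 59.4 × 0.841 = 6.04×10^5 N ≈ 604 kN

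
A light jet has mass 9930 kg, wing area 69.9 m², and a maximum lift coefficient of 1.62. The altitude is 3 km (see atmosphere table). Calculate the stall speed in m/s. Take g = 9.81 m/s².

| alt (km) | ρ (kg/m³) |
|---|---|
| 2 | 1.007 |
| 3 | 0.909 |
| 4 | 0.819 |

V_stall = 43.5 m/s

At 3 km, from the table: ρ = 0.909 kg/m³.
Weight W = mg = 9930 × 9.81 = 97410 N.
From L = ½ρV²S·CL,max = W: V_stall = √(2W/(ρSCL,max)) = √(2·97410/(0.909·69.9·1.62))
V_stall = √1893 = 43.5 m/s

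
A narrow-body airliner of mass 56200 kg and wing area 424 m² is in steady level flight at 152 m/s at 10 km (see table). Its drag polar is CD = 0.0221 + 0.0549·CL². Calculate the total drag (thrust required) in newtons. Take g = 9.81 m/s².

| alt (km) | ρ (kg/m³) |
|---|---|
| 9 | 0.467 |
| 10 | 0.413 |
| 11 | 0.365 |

At 10 km, from the table: ρ = 0.413 kg/m³.
Weight W = mg = 56200 × 9.81 = 5.5132×10^5 N; in level flight L = W.
Dynamic pressure q = 0.5 × 0.413 × 152² = 4771 Pa.
CL = W/(q·S) = 5.5132×10^5 / (4771 × 424) = 0.2725.
CD = 0.0221 + 0.0549 × 0.2725² = 0.02618.
D = q·S·CD = 4771 × 424 × 0.02618 = 52960 N

D = 53000 N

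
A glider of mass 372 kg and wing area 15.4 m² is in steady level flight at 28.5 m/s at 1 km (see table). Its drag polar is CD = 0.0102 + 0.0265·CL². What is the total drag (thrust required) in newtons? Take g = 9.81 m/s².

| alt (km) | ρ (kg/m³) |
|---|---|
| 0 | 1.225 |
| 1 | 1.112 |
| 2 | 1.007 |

D = 122 N

At 1 km, from the table: ρ = 1.112 kg/m³.
Weight W = mg = 372 × 9.81 = 3649.3 N; in level flight L = W.
q = ½ρv² = ½ × 1.112 × 28.5² = 451.6 Pa.
CL = 2W/(ρv²S) = 2×3649.3/(1.112×28.5²×15.4) = 0.5247.
CD = 0.0102 + 0.0265 × 0.5247² = 0.0175.
D = q·S·CD = 451.6 × 15.4 × 0.0175 = 121.7 N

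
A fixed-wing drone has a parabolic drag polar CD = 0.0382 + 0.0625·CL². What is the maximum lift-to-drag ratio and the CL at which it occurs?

(L/D)max = 10.2, at CL = 0.782

For CD = CD0 + K·CL², (L/D)max occurs at CL* = √(CD0/K) and equals 1/(2√(K·CD0)).
(L/D)max = 1/(2√(0.0625 × 0.0382)) = 1/(2 × 0.04886) = 10.2
CL* = √(0.0382/0.0625) = 0.782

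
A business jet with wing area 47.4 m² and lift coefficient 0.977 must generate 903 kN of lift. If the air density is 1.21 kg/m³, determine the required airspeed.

L = ½ρv²S·CL ⇒ v = √(2L/(ρ·S·CL))
v = √(2 × 9.03×10^5 / (1.21 × 47.4 × 0.977)) = √32230 = 180 m/s

v = 180 m/s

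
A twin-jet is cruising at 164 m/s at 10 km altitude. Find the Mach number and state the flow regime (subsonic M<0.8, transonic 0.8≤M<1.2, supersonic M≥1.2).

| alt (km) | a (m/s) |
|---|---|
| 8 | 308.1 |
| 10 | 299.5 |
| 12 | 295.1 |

M = 0.548 (subsonic)

At 10 km, from the table: a = 299.5 m/s.
M = v/a = 164 / 299.5 = 0.548
M = 0.548 → subsonic.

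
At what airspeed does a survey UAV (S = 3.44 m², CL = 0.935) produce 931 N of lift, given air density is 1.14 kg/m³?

L = ½ρv²S·CL ⇒ v = √(2L/(ρ·S·CL))
v = √(2 × 931 / (1.14 × 3.44 × 0.935)) = √507.8 = 22.5 m/s

v = 22.5 m/s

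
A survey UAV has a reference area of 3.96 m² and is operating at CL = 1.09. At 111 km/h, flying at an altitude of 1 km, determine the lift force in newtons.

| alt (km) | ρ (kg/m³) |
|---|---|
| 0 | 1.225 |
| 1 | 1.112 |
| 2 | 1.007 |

At 1 km, from the table: ρ = 1.112 kg/m³.
Convert speed: v = 111 km/h ÷ 3.6 = 30.83 m/s.
Dynamic pressure q = ½ρv² = ½ × 1.112 × 30.83² = 528.6 Pa.
L = q·S·CL = 528.6 × 3.96 × 1.09 = 2280 N

L = 2280 N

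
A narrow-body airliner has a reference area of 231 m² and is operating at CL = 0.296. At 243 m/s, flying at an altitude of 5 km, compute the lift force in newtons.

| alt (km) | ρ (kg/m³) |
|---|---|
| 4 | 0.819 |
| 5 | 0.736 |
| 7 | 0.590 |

At 5 km, from the table: ρ = 0.736 kg/m³.
Dynamic pressure q = ½ρv² = ½ × 0.736 × 243² = 21730 Pa.
L = q·S·CL = 21730 × 231 × 0.296 = 1.49×10^6 N ≈ 1490 kN

L = 1.49×10^6 N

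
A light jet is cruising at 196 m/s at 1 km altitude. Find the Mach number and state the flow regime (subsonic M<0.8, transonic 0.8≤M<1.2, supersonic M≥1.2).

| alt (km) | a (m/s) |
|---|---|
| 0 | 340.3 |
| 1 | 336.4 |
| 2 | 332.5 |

M = 0.583 (subsonic)

At 1 km, from the table: a = 336.4 m/s.
M = v/a = 196 / 336.4 = 0.583
M = 0.583 → subsonic.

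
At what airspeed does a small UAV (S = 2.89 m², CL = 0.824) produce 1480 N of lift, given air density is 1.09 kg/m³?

L = ½ρv²S·CL ⇒ v = √(2L/(ρ·S·CL))
v = √(2 × 1480 / (1.09 × 2.89 × 0.824)) = √1140 = 33.8 m/s

v = 33.8 m/s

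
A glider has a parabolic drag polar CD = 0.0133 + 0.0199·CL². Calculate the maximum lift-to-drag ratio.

(L/D)max = 30.7

For CD = CD0 + K·CL², (L/D)max occurs at CL* = √(CD0/K) and equals 1/(2√(K·CD0)).
(L/D)max = 1/(2√(0.0199 × 0.0133)) = 1/(2 × 0.01627) = 30.7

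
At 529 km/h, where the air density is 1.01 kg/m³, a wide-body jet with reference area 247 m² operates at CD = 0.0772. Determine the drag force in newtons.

Convert speed: v = 529 km/h ÷ 3.6 = 146.9 m/s.
Dynamic pressure q = ½ρv² = ½ × 1.01 × 146.9² = 10900 Pa.
D = q·S·CD = 10900 × 247 × 0.0772 = 2.08×10^5 N ≈ 208 kN

D = 2.08×10^5 N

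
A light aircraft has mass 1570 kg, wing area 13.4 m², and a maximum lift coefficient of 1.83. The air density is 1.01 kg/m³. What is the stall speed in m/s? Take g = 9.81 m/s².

At stall, lift equals weight: L = W = m·g = 1570 × 9.81 = 15400 N.
From L = ½ρV²S·CL,max = W: V_stall = √(2W/(ρSCL,max)) = √(2·15400/(1.01·13.4·1.83))
V_stall = √1244 = 35.3 m/s

V_stall = 35.3 m/s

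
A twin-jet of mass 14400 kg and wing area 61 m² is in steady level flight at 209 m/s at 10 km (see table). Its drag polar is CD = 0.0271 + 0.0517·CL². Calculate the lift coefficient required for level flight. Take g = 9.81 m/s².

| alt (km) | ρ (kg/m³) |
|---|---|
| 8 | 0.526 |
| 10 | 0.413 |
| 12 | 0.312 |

At 10 km, from the table: ρ = 0.413 kg/m³.
In steady level flight, lift balances weight: W = mg = 14400 × 9.81 = 1.4126×10^5 N.
Dynamic pressure q = 0.5 × 0.413 × 209² = 9020 Pa.
Required CL = L/(qS) = 1.4126×10^5/(9020·61) = 0.2567.

CL = 0.257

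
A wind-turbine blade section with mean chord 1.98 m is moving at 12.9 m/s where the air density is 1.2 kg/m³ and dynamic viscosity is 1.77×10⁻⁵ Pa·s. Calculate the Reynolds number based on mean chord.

Re = ρ·v·c/μ = 1.2 × 12.9 × 1.98 / (1.77×10⁻⁵) = 1.73×10^6

Re = 1.73×10^6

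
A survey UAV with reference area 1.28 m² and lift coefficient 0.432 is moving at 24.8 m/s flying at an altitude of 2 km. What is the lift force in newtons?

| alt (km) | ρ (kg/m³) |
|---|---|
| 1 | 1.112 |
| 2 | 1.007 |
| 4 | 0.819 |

At 2 km, from the table: ρ = 1.007 kg/m³.
L = ½ρv²S·CL = ½ × 1.007 × 24.8² × 1.28 × 0.432 = 171 N

L = 171 N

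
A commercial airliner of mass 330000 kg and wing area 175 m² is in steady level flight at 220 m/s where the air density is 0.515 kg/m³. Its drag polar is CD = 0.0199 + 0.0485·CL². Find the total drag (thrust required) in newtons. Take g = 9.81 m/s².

D = 2.76×10^5 N

Level flight ⇒ L = W = m·g = 330000 × 9.81 = 3.2373×10^6 N.
q = ½ρv² = ½ × 0.515 × 220² = 12460 Pa.
CL = W/(q·S) = 3.2373×10^6 / (12460 × 175) = 1.484.
CD = 0.0199 + 0.0485 × 1.484² = 0.1268.
D = q·S·CD = 12460 × 175 × 0.1268 = 2.765×10^5 N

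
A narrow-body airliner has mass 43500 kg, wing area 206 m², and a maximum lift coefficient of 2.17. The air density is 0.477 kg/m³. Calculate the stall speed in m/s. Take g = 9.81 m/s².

V_stall = 63.3 m/s

Weight W = mg = 43500 × 9.81 = 4.267×10^5 N.
From L = ½ρV²S·CL,max = W: V_stall = √(2W/(ρSCL,max)) = √(2·4.267×10^5/(0.477·206·2.17))
V_stall = √4003 = 63.3 m/s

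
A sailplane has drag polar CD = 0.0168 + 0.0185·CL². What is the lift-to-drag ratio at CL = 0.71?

CD = 0.0168 + 0.0185 × 0.71² = 0.02613
L/D = CL/CD = 0.71 / 0.02613 = 27.2

L/D = 27.2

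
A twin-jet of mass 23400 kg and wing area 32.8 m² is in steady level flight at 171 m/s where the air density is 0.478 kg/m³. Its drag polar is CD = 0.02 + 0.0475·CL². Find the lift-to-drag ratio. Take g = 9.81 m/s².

Level flight ⇒ L = W = m·g = 23400 × 9.81 = 2.2955×10^5 N.
Dynamic pressure q = 0.5 × 0.478 × 171² = 6989 Pa.
Required CL = L/(qS) = 2.2955×10^5/(6989·32.8) = 1.001.
CD = 0.02 + 0.0475 × 1.001² = 0.06764.
L/D = CL/CD = 1.001 / 0.06764 = 14.8

L/D = 14.8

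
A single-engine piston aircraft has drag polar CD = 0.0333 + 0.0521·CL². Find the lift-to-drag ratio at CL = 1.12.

CD = 0.0333 + 0.0521 × 1.12² = 0.09865
L/D = CL/CD = 1.12 / 0.09865 = 11.4

L/D = 11.4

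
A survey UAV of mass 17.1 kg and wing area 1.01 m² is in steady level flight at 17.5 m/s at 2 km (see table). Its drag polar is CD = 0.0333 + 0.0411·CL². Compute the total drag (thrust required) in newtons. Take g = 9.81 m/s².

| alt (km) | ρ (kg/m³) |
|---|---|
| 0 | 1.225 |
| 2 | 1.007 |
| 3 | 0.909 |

At 2 km, from the table: ρ = 1.007 kg/m³.
Level flight ⇒ L = W = m·g = 17.1 × 9.81 = 167.75 N.
q = ½ρv² = ½ × 1.007 × 17.5² = 154.2 Pa.
Required CL = L/(qS) = 167.75/(154.2·1.01) = 1.077.
CD = 0.0333 + 0.0411 × 1.077² = 0.08098.
D = q·S·CD = 154.2 × 1.01 × 0.08098 = 12.61 N

D = 12.6 N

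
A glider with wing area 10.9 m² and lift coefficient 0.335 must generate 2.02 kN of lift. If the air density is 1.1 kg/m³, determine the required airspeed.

L = ½ρv²S·CL ⇒ v = √(2L/(ρ·S·CL))
v = √(2 × 2020 / (1.1 × 10.9 × 0.335)) = √1006 = 31.7 m/s

v = 31.7 m/s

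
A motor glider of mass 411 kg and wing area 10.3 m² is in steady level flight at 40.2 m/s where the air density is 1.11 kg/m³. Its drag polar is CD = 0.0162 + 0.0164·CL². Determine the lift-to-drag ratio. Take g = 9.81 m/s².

Weight W = mg = 411 × 9.81 = 4031.9 N; in level flight L = W.
q = ½ρv² = ½ × 1.11 × 40.2² = 896.9 Pa.
Required CL = L/(qS) = 4031.9/(896.9·10.3) = 0.4364.
CD = 0.0162 + 0.0164 × 0.4364² = 0.01932.
L/D = CL/CD = 0.4364 / 0.01932 = 22.6

L/D = 22.6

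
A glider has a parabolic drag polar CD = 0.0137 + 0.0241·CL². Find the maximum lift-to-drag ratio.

For CD = CD0 + K·CL², (L/D)max occurs at CL* = √(CD0/K) and equals 1/(2√(K·CD0)).
(L/D)max = 1/(2√(0.0241 × 0.0137)) = 1/(2 × 0.01817) = 27.5

(L/D)max = 27.5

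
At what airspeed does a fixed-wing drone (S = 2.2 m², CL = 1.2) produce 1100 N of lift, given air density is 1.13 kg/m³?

v = 27.2 m/s

L = ½ρv²S·CL ⇒ v = √(2L/(ρ·S·CL))
v = √(2 × 1100 / (1.13 × 2.2 × 1.2)) = √737.5 = 27.2 m/s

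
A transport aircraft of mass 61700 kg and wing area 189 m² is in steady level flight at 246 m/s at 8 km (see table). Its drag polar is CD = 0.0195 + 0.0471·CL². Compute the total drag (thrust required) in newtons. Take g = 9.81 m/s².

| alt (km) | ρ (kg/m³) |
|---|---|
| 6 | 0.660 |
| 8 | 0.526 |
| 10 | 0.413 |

D = 64400 N

At 8 km, from the table: ρ = 0.526 kg/m³.
Weight W = mg = 61700 × 9.81 = 6.0528×10^5 N; in level flight L = W.
Dynamic pressure q = 0.5 × 0.526 × 246² = 15920 Pa.
CL = W/(q·S) = 6.0528×10^5 / (15920 × 189) = 0.2012.
CD = 0.0195 + 0.0471 × 0.2012² = 0.02141.
D = q·S·CD = 15920 × 189 × 0.02141 = 64390 N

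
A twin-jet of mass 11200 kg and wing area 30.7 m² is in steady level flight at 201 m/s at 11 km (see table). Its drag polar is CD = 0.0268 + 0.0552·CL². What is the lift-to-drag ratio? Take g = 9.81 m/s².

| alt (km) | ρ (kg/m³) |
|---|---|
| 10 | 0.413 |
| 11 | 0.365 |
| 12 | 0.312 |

At 11 km, from the table: ρ = 0.365 kg/m³.
Level flight ⇒ L = W = m·g = 11200 × 9.81 = 1.0987×10^5 N.
Dynamic pressure q = 0.5 × 0.365 × 201² = 7373 Pa.
CL = 2W/(ρv²S) = 2×1.0987×10^5/(0.365×201²×30.7) = 0.4854.
CD = 0.0268 + 0.0552 × 0.4854² = 0.03981.
L/D = CL/CD = 0.4854 / 0.03981 = 12.2

L/D = 12.2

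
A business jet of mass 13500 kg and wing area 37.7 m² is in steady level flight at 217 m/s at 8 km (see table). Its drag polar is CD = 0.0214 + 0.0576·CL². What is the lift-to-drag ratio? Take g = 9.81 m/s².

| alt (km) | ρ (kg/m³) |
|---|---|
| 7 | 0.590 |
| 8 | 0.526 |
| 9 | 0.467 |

At 8 km, from the table: ρ = 0.526 kg/m³.
Weight W = mg = 13500 × 9.81 = 1.3244×10^5 N; in level flight L = W.
Dynamic pressure q = 0.5 × 0.526 × 217² = 12380 Pa.
CL = 2W/(ρv²S) = 2×1.3244×10^5/(0.526×217²×37.7) = 0.2837.
CD = 0.0214 + 0.0576 × 0.2837² = 0.02603.
L/D = CL/CD = 0.2837 / 0.02603 = 10.9

L/D = 10.9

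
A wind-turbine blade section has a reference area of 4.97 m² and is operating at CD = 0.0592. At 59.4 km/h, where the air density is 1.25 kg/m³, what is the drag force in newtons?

Convert speed: v = 59.4 km/h ÷ 3.6 = 16.5 m/s.
D = ½ρv²S·CD = ½ × 1.25 × 16.5² × 4.97 × 0.0592 = 50.1 N

D = 50.1 N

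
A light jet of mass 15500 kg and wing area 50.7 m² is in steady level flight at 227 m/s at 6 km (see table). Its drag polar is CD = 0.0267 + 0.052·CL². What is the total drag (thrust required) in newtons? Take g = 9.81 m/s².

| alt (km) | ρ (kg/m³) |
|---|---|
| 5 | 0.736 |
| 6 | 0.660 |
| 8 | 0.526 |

D = 24400 N

At 6 km, from the table: ρ = 0.660 kg/m³.
Weight W = mg = 15500 × 9.81 = 1.5206×10^5 N; in level flight L = W.
q = ½ρv² = ½ × 0.66 × 227² = 17000 Pa.
CL = W/(q·S) = 1.5206×10^5 / (17000 × 50.7) = 0.1764.
CD = 0.0267 + 0.052 × 0.1764² = 0.02832.
D = q·S·CD = 17000 × 50.7 × 0.02832 = 24410 N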